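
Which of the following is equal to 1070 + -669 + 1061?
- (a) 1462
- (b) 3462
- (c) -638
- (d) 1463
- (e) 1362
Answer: a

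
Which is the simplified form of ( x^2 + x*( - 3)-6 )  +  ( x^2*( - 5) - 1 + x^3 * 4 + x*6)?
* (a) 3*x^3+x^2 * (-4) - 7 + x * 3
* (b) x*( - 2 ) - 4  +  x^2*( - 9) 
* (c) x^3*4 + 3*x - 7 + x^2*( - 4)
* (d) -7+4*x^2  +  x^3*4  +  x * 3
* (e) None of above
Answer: c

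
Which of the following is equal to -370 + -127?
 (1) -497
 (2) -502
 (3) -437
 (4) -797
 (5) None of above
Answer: 1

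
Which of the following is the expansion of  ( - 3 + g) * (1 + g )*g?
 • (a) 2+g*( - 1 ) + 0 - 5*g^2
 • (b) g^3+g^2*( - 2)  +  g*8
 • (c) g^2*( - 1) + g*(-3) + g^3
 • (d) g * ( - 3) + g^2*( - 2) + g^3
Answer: d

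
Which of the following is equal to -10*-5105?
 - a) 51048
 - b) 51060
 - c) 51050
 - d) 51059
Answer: c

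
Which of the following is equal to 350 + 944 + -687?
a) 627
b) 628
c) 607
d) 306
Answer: c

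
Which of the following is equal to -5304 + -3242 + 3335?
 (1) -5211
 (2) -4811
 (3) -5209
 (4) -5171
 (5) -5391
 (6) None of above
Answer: 1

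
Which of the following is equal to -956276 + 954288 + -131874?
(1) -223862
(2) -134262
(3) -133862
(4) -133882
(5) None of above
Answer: 3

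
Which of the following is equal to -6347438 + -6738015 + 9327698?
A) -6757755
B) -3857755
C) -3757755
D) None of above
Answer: C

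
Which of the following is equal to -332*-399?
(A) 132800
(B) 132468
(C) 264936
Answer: B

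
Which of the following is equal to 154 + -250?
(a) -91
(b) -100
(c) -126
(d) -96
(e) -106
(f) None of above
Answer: d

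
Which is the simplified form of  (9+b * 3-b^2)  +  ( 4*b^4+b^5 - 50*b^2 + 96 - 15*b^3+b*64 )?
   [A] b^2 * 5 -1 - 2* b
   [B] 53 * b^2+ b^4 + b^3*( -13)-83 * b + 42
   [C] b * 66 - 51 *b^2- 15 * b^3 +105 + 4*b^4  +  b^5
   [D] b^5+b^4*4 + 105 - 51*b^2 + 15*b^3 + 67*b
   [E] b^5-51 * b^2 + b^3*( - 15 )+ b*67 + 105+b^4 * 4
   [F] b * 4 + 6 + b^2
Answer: E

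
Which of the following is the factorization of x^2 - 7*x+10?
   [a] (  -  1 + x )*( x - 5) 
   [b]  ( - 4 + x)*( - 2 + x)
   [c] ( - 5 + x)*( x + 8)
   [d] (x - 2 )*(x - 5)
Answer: d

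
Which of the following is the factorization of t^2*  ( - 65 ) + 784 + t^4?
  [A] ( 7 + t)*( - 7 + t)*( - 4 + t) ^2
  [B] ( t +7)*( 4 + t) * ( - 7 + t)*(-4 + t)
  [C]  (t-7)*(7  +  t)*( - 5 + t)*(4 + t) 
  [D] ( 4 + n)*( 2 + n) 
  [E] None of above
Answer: B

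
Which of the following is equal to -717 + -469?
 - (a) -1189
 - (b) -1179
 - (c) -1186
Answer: c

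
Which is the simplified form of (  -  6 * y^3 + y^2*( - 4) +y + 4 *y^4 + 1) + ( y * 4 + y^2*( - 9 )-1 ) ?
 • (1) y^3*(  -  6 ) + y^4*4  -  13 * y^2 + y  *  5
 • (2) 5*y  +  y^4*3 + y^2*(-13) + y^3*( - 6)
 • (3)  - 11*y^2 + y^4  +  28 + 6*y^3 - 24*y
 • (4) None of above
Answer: 1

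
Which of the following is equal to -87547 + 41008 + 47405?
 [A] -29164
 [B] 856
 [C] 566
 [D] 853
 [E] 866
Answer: E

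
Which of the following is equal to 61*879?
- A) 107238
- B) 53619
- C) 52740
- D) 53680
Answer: B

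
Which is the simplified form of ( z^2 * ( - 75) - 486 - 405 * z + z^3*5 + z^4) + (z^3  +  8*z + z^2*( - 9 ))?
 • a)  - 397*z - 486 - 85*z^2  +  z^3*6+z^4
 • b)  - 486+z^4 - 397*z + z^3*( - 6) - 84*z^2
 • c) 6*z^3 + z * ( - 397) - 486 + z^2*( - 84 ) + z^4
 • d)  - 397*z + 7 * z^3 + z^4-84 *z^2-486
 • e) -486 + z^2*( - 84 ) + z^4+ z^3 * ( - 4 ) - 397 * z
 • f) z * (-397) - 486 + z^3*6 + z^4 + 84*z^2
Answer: c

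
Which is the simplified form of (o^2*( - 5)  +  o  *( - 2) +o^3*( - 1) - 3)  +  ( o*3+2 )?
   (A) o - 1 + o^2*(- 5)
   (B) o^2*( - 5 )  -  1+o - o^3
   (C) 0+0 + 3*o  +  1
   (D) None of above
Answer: B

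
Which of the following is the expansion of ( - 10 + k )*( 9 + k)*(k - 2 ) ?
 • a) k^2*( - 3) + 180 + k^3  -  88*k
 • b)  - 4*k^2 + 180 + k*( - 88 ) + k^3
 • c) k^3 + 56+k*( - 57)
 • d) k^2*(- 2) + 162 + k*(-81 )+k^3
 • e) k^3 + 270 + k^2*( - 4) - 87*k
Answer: a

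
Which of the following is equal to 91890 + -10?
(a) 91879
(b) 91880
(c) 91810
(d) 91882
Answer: b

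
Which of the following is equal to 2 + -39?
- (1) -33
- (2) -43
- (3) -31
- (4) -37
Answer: 4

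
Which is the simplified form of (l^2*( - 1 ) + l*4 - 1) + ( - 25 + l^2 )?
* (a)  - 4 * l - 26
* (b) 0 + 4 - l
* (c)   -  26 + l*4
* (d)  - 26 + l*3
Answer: c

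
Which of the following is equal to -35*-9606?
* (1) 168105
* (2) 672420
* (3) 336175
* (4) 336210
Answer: 4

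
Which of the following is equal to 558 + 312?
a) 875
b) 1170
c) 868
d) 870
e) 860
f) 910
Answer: d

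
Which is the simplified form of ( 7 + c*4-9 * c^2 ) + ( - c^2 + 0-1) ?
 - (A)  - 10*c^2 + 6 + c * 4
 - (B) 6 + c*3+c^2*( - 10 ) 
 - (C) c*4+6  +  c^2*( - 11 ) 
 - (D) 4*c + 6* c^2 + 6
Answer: A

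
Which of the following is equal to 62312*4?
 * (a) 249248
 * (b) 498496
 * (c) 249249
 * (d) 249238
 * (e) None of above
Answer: a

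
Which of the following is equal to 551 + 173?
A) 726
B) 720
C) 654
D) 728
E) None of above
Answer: E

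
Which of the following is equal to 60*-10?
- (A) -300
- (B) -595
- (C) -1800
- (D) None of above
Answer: D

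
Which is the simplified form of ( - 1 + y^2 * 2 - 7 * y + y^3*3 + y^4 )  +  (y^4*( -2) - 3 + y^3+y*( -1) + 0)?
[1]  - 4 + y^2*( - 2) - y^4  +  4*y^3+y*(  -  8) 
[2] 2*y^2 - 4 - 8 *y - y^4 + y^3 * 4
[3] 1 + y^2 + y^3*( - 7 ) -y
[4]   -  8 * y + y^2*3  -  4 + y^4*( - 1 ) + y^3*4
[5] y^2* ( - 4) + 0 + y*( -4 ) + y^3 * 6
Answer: 2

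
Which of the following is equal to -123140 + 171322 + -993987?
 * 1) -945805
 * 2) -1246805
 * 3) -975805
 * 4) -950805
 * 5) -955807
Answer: 1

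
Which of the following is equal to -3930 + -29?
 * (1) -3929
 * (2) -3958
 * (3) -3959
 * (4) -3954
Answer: 3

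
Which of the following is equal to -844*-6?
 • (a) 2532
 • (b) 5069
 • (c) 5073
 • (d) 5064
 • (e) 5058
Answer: d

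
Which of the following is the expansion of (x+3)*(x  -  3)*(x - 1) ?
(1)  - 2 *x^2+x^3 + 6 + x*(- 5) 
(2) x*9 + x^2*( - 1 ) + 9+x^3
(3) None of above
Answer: 3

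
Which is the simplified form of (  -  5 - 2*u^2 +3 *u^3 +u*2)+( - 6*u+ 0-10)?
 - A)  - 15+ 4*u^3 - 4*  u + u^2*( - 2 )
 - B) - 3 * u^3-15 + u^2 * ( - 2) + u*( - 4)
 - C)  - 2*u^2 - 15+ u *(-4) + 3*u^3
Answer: C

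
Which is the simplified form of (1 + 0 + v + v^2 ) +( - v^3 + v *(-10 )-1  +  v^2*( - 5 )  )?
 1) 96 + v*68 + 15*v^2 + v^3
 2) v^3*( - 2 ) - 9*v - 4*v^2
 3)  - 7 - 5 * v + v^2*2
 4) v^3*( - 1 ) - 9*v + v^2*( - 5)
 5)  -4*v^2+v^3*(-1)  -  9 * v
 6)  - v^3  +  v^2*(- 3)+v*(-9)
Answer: 5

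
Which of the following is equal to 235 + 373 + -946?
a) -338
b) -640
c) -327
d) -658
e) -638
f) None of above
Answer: a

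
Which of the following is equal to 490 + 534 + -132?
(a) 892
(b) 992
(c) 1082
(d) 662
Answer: a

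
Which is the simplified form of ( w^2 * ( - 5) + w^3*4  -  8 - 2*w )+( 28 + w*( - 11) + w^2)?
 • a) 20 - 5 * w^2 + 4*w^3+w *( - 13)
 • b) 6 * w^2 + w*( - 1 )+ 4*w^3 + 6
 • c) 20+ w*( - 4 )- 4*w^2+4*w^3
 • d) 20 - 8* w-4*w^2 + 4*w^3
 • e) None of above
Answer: e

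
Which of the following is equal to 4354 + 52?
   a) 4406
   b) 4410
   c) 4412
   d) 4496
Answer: a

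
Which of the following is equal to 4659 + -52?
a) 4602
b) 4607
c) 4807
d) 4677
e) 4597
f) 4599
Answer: b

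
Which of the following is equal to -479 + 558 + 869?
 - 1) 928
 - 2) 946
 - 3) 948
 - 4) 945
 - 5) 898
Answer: 3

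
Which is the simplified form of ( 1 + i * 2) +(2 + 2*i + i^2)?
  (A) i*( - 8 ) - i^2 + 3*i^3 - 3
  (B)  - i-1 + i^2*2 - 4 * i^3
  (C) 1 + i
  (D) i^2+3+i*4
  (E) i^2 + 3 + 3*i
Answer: D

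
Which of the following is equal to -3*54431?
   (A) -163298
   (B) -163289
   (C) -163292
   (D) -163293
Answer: D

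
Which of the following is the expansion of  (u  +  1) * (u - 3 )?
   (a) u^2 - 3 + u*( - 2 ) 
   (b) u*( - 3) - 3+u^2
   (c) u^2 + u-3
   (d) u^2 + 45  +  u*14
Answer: a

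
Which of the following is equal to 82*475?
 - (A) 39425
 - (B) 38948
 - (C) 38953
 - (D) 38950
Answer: D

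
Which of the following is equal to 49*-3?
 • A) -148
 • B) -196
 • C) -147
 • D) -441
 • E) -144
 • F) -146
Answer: C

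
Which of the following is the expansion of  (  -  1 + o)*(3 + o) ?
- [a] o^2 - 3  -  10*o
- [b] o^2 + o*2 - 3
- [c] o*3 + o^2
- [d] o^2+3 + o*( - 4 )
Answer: b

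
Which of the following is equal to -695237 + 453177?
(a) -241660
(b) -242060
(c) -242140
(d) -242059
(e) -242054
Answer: b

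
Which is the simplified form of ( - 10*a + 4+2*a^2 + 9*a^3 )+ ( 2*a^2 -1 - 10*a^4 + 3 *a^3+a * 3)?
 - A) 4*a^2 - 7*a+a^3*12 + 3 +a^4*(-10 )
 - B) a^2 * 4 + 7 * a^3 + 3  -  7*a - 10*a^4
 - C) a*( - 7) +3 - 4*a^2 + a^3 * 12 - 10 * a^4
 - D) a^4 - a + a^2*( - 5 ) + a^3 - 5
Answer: A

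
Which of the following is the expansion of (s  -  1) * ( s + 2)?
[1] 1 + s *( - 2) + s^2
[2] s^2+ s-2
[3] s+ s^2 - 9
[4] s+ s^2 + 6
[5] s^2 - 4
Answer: 2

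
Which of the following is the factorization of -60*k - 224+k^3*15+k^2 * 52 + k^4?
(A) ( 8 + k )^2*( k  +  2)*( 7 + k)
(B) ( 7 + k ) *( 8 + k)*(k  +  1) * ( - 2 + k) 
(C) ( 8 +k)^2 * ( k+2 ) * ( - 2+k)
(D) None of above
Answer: D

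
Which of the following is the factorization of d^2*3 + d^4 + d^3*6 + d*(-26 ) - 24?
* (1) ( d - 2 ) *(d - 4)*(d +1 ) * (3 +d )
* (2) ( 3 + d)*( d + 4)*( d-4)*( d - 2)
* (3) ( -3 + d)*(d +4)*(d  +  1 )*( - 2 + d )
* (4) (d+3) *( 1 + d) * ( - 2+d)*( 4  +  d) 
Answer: 4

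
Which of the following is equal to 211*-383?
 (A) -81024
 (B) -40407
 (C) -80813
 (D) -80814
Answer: C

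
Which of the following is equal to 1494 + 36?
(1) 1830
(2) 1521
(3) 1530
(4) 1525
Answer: 3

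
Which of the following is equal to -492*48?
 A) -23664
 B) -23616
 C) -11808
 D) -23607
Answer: B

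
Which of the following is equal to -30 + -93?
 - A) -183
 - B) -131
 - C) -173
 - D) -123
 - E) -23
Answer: D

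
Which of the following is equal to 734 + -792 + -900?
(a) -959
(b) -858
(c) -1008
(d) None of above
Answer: d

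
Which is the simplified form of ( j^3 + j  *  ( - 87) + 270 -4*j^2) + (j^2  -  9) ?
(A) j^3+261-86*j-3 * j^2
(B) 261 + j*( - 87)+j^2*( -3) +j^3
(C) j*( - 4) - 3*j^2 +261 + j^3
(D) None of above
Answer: B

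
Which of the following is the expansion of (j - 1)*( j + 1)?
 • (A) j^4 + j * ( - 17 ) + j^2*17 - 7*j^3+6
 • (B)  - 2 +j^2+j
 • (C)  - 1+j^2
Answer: C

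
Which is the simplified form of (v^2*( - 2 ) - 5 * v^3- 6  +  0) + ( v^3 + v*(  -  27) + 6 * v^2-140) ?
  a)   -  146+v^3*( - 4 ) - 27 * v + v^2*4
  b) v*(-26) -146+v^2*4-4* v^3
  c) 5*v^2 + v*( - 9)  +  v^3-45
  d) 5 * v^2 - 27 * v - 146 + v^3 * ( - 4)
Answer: a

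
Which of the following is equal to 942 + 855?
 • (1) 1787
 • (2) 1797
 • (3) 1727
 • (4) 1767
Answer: 2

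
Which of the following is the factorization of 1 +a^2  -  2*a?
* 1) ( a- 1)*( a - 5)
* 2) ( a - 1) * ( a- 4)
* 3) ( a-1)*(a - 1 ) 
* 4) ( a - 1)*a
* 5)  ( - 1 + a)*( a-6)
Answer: 3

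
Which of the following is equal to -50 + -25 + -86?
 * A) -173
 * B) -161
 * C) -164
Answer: B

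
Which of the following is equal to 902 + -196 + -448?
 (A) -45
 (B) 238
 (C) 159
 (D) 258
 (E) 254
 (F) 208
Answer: D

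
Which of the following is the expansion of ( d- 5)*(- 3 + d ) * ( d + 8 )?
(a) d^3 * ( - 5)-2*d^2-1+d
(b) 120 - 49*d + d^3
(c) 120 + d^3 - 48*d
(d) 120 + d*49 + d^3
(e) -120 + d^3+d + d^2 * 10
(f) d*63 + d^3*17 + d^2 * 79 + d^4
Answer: b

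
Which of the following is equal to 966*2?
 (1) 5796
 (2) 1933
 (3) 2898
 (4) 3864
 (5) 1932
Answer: 5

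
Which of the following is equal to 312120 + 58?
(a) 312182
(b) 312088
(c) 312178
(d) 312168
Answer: c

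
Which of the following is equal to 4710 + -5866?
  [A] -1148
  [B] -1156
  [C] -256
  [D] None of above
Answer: B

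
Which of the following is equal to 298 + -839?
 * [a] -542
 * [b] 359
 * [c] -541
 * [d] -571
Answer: c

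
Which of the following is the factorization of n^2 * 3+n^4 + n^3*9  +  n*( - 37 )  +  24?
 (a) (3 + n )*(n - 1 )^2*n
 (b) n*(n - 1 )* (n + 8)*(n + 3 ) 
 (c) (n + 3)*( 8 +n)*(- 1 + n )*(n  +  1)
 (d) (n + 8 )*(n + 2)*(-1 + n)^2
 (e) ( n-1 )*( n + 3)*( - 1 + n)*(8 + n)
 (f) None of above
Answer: e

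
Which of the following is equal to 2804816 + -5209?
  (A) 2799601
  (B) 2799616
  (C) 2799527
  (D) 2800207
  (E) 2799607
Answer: E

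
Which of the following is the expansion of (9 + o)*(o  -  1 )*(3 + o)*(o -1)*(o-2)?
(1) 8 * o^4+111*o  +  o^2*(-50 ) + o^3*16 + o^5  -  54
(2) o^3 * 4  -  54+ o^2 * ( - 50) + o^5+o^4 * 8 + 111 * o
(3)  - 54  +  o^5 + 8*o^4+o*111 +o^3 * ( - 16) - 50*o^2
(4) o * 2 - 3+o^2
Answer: 3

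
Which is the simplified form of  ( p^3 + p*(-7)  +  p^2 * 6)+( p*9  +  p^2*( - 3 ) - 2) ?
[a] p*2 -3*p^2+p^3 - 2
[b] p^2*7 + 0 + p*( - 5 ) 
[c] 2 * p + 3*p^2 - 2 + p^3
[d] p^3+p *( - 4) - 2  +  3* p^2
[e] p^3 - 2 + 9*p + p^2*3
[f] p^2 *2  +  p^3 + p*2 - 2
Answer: c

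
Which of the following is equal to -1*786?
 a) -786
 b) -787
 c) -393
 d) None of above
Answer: a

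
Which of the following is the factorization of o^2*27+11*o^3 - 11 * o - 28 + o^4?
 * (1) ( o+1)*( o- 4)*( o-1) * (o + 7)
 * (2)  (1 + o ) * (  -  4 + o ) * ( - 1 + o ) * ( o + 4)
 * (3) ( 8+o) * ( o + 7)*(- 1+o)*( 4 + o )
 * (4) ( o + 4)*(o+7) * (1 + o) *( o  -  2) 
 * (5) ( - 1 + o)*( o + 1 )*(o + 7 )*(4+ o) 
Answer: 5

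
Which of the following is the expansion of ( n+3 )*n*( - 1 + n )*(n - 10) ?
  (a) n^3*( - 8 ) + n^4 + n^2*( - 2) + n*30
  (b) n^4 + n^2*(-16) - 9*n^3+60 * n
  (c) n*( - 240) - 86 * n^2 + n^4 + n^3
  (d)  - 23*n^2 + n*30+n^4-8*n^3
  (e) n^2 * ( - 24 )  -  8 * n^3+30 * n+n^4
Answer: d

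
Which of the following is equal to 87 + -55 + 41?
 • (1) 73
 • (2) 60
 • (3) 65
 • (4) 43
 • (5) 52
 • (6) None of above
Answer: 1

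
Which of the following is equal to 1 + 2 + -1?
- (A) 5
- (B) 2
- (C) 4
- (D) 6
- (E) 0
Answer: B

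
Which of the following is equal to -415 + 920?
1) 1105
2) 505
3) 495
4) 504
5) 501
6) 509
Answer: 2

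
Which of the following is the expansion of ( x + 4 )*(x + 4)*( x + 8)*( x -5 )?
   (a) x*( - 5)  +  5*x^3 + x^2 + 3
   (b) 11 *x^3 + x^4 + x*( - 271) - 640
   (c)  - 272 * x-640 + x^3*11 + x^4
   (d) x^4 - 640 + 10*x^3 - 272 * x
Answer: c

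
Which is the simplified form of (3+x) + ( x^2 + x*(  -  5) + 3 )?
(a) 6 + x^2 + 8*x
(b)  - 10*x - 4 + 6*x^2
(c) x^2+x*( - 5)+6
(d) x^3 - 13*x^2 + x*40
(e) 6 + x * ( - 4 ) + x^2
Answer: e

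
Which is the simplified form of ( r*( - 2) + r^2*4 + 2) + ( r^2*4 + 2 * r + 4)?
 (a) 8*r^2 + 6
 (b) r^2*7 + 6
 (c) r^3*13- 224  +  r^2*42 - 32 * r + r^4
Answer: a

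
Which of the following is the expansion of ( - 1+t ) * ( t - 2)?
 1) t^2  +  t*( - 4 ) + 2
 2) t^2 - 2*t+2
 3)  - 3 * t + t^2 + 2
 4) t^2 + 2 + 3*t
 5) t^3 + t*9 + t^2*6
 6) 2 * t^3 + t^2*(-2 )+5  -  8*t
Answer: 3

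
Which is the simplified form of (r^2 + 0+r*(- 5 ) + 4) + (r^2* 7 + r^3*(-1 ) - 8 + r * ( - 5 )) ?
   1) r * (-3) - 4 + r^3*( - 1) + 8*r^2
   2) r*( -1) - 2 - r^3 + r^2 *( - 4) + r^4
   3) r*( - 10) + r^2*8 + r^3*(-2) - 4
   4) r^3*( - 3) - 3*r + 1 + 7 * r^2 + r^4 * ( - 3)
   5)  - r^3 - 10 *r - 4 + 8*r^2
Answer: 5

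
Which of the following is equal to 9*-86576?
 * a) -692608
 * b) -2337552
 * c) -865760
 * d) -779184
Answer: d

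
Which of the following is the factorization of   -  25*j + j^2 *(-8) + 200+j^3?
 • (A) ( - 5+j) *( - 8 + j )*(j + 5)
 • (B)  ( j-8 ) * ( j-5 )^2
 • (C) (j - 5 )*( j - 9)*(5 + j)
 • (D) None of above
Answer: A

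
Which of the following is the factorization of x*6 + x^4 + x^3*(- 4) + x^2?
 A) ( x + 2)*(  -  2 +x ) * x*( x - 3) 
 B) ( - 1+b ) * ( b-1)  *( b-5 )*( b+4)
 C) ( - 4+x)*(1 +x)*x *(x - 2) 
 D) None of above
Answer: D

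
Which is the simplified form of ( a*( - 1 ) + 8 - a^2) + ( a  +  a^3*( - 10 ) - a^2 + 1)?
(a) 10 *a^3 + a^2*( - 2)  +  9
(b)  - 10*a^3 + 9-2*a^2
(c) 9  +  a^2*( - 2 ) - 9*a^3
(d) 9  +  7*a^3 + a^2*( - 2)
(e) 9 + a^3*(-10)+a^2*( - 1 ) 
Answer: b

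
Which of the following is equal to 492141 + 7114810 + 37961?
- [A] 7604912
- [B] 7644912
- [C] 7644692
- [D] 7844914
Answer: B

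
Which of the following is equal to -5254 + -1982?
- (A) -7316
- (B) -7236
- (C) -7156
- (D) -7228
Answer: B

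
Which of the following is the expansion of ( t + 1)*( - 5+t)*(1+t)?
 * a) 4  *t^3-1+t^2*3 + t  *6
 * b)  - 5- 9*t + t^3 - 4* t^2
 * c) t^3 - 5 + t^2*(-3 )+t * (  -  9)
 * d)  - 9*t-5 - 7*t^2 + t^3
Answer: c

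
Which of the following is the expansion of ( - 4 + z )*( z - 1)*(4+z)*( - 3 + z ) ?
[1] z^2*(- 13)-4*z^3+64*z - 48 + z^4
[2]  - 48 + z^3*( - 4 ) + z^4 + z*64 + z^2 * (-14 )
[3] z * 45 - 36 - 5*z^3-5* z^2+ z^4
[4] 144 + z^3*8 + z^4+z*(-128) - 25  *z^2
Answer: 1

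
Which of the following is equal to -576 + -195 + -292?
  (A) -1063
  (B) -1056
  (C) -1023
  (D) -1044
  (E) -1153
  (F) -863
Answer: A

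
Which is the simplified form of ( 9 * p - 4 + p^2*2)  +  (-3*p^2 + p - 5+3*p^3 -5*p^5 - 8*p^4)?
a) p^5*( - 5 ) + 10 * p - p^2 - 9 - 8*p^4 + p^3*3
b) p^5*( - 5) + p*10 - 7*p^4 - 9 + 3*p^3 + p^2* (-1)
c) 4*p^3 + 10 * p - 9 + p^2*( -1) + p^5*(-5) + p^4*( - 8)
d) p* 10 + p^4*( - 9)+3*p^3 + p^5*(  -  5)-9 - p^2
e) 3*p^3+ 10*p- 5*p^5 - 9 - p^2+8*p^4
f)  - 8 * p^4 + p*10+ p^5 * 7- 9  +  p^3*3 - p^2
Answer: a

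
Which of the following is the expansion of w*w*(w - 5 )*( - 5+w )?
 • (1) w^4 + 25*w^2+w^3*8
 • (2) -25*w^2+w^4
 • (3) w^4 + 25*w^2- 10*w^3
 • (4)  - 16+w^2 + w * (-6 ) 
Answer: 3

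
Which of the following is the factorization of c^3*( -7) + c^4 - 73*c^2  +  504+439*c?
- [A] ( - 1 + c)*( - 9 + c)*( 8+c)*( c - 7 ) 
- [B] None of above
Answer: B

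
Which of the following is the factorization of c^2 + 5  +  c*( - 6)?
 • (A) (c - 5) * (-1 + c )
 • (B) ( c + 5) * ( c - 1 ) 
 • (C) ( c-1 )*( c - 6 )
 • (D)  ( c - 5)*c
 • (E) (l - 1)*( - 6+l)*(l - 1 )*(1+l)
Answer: A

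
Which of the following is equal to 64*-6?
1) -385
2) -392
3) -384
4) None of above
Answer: 3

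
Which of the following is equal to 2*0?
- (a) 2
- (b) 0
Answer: b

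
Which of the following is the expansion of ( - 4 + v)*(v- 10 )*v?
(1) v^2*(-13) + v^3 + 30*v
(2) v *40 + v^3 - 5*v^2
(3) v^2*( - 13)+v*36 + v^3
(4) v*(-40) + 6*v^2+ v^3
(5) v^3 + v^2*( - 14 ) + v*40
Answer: 5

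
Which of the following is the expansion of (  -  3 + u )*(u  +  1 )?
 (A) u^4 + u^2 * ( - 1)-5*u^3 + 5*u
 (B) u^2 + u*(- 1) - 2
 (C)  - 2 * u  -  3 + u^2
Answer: C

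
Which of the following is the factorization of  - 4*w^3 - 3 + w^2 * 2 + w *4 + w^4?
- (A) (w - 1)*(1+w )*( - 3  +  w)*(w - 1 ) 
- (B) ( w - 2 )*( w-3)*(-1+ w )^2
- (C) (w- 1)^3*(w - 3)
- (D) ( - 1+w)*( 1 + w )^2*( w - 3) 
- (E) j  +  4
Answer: A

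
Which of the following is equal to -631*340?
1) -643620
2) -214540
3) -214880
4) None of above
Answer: 2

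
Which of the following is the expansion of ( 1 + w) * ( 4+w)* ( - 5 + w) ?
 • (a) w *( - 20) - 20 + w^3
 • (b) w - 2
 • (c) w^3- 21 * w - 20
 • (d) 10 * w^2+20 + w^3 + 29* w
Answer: c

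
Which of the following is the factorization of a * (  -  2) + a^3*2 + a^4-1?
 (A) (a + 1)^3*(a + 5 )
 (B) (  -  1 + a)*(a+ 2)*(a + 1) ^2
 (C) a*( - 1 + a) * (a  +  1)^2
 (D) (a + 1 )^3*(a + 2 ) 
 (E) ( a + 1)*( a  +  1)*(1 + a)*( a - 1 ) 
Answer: E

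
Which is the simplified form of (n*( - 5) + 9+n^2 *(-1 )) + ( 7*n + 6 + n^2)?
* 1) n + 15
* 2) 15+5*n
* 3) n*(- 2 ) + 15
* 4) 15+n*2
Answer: 4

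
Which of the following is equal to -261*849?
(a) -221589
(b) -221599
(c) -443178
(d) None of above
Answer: a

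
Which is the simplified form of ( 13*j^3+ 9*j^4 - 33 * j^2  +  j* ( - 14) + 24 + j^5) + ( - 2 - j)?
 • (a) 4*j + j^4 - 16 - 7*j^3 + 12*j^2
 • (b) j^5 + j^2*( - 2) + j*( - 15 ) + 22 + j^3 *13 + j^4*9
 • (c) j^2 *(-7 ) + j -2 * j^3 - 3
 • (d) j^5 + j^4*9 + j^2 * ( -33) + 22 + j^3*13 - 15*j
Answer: d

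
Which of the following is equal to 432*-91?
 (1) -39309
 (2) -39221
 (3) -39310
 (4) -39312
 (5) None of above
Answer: 4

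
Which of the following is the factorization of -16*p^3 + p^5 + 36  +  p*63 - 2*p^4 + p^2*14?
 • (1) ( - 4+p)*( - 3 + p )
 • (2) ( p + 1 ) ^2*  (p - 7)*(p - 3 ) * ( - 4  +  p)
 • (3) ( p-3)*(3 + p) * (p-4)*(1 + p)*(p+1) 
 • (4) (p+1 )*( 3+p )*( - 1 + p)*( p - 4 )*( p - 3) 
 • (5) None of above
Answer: 3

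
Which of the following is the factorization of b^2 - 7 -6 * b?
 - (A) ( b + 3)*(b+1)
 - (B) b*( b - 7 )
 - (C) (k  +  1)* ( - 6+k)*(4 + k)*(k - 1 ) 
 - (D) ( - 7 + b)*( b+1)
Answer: D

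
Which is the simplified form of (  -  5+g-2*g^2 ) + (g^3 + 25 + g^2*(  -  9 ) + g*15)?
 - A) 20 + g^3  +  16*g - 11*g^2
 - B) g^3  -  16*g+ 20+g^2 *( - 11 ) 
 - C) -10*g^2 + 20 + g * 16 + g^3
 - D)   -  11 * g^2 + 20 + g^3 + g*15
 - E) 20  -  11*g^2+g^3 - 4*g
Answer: A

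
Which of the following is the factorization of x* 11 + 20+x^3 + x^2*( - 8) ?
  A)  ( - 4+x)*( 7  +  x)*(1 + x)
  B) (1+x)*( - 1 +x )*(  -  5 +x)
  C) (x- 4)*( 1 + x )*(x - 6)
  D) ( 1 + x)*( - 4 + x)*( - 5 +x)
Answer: D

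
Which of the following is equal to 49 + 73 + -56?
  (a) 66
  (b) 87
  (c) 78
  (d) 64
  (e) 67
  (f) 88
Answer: a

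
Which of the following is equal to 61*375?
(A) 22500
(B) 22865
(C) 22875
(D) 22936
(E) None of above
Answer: C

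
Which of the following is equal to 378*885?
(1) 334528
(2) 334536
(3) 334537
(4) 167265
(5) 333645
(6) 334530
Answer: 6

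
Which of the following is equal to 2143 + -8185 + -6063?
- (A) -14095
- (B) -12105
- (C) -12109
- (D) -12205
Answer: B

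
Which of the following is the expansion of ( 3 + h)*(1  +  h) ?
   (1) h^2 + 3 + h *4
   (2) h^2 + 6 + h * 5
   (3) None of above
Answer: 1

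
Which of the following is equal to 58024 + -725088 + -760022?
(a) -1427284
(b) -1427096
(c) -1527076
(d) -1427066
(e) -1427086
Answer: e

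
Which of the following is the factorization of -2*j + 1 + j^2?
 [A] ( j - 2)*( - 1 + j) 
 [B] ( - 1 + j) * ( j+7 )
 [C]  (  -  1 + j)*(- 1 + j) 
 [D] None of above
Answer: C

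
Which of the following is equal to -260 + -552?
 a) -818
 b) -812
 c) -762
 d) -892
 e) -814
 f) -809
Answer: b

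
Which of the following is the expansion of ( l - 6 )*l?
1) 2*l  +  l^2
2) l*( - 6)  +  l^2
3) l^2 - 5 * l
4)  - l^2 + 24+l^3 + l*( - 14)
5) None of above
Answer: 2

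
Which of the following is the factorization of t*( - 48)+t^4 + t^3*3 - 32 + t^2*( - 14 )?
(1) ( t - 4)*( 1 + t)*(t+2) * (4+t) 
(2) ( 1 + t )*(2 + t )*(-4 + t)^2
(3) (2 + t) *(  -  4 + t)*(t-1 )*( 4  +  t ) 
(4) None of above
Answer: 1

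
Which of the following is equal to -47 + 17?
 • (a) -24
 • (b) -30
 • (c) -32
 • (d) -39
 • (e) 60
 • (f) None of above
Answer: b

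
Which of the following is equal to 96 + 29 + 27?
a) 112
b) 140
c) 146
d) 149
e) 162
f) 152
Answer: f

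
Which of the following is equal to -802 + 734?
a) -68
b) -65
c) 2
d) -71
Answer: a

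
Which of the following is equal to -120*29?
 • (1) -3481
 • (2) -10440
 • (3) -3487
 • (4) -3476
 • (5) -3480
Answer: 5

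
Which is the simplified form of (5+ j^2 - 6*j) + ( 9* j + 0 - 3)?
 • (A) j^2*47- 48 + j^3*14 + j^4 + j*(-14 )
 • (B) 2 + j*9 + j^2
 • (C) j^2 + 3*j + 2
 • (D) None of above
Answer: C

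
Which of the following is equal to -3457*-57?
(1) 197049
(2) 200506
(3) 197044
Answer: 1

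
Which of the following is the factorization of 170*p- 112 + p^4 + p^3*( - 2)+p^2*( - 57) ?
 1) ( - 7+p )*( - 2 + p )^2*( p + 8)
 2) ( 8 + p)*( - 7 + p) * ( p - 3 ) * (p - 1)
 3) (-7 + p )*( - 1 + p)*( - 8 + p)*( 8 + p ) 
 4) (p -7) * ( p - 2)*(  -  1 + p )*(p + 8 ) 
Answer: 4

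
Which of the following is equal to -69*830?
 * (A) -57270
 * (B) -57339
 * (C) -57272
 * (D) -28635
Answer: A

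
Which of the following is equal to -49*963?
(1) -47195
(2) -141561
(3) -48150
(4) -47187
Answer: 4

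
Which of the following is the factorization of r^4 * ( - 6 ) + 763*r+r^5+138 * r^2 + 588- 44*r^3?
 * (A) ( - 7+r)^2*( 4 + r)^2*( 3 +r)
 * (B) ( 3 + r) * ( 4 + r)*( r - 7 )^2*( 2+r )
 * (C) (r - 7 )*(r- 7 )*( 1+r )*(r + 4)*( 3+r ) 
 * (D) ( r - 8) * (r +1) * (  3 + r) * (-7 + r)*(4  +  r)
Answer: C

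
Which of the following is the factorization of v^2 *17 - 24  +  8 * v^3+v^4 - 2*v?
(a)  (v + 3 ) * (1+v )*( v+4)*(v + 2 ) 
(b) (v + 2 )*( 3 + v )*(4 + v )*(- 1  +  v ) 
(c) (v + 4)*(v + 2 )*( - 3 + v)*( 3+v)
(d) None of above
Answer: b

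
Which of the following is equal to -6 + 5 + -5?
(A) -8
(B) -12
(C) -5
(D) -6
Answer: D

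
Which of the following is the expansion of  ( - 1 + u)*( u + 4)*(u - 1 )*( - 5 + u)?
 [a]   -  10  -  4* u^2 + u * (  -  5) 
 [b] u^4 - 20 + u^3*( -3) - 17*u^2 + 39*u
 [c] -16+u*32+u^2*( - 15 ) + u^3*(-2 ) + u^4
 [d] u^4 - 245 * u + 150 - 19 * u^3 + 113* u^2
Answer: b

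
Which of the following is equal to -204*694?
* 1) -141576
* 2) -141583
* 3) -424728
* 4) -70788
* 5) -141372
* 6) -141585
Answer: 1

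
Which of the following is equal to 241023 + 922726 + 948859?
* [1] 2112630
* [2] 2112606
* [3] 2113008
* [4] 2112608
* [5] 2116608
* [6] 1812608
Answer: 4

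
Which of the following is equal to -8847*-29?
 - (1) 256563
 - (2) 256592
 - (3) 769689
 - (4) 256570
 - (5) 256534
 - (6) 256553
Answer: 1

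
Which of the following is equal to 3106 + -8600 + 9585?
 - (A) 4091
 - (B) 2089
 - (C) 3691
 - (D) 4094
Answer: A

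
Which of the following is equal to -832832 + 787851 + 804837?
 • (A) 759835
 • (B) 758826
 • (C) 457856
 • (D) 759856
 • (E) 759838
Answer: D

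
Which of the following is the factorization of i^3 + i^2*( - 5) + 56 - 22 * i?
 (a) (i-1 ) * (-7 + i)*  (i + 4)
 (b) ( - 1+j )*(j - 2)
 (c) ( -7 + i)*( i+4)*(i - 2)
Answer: c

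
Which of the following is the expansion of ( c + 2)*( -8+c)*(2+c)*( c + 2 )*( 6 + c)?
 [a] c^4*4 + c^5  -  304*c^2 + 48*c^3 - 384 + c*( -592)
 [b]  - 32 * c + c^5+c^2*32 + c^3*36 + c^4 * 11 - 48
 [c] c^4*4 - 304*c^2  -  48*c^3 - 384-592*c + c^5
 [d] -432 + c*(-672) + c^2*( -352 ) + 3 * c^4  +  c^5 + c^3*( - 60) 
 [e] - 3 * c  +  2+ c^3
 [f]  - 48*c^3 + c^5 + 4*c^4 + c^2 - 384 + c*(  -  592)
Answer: c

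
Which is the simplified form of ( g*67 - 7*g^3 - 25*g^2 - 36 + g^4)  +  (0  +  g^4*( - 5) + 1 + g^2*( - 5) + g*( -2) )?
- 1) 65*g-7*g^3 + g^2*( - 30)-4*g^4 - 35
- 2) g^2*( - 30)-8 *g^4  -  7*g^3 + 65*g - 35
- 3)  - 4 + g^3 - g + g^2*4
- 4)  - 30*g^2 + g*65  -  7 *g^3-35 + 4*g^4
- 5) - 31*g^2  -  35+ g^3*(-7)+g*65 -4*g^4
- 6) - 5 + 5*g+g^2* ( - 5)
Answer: 1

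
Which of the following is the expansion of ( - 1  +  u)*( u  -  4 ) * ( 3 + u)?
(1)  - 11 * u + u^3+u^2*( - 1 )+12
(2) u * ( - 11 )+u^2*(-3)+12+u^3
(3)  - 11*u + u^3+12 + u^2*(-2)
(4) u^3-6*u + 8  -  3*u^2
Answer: 3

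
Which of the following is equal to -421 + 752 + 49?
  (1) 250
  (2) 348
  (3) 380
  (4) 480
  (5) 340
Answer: 3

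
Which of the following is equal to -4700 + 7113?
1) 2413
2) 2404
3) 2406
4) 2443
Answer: 1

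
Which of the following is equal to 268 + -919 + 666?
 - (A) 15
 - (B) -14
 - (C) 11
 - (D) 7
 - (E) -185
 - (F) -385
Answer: A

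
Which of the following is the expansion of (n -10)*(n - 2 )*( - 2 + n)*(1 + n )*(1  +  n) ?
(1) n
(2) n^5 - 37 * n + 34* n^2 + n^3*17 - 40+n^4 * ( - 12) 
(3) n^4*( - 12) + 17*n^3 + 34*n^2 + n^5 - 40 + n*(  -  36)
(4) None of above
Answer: 3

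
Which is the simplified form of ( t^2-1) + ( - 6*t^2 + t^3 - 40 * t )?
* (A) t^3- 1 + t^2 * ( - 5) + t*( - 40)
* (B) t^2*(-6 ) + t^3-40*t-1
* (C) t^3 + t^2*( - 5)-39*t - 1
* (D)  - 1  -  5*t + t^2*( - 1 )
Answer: A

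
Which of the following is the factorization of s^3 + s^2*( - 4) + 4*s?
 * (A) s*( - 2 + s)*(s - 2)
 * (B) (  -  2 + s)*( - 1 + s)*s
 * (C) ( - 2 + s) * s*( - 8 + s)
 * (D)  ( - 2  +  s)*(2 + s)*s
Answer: A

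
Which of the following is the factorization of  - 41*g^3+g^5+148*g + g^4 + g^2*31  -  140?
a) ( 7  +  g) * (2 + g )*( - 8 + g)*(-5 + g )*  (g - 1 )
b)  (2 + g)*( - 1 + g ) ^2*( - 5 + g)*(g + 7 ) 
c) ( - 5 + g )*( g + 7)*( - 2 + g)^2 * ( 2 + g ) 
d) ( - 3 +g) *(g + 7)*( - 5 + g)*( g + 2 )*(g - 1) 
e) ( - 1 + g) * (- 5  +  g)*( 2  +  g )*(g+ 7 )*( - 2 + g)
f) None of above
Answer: e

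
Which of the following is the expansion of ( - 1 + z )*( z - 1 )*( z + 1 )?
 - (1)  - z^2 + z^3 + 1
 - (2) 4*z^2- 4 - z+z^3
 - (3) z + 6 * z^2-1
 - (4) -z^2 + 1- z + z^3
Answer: 4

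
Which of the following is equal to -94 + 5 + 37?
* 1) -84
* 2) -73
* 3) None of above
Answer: 3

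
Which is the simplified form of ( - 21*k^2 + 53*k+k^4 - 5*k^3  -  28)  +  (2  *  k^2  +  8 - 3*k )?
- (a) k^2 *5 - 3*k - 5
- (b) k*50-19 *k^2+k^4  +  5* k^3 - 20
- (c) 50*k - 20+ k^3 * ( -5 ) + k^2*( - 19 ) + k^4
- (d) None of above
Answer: c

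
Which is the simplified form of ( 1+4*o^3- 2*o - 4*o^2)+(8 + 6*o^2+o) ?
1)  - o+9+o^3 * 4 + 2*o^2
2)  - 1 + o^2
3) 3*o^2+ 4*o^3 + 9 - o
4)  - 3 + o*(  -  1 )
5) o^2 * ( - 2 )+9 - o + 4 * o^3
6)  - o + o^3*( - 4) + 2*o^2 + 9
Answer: 1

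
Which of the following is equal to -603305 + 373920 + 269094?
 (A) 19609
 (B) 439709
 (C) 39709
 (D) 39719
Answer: C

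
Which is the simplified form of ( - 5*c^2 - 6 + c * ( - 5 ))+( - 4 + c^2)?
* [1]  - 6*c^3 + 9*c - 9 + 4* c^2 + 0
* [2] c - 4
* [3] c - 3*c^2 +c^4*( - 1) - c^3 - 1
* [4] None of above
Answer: 4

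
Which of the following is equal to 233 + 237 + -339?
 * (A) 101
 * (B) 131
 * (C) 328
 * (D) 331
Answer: B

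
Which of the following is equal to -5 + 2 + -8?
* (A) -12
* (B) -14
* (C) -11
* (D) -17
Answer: C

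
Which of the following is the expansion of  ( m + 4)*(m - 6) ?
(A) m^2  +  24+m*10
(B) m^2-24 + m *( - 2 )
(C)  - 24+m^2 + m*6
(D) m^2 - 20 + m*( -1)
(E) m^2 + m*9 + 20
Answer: B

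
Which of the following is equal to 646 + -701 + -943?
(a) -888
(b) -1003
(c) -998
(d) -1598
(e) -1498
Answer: c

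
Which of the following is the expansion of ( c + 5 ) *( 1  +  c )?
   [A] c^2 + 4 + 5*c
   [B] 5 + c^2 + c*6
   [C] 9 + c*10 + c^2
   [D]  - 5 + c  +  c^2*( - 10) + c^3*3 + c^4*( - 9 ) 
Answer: B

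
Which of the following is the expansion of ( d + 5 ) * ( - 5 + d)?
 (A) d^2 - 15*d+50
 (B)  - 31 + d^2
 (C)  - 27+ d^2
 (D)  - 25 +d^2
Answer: D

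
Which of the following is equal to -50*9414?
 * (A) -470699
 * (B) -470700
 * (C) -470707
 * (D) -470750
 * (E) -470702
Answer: B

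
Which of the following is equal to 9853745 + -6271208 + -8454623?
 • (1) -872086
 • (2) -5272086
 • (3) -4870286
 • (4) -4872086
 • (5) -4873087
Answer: 4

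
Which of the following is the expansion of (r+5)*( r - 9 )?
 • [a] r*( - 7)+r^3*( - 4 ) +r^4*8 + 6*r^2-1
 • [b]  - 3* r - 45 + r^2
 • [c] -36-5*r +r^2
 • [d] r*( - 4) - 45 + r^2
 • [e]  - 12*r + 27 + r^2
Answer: d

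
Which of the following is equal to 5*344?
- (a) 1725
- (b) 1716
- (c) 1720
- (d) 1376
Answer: c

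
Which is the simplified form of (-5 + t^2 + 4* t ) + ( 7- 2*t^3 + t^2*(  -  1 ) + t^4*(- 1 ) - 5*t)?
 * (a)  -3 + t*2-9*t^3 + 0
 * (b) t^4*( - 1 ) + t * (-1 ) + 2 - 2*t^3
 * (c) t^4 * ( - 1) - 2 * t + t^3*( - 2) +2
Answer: b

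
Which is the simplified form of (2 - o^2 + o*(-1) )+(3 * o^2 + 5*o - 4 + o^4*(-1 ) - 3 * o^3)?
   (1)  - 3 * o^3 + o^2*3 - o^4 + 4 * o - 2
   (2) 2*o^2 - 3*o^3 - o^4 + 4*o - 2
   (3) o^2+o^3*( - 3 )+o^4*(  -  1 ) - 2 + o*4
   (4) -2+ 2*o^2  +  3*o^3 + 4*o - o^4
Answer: 2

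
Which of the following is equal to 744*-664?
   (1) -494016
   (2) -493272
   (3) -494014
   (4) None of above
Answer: 1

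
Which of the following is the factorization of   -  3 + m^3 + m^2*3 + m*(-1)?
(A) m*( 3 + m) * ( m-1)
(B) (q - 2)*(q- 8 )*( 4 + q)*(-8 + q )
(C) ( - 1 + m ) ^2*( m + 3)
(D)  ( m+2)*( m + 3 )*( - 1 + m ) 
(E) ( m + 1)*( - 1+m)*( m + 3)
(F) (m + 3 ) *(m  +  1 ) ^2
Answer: E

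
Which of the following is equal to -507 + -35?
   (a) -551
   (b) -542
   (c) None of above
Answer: b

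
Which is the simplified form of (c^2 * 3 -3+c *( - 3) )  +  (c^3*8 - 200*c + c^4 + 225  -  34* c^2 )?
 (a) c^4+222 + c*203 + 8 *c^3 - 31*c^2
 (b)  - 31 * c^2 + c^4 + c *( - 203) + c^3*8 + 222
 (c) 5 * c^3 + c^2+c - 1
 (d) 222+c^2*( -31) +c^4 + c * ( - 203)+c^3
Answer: b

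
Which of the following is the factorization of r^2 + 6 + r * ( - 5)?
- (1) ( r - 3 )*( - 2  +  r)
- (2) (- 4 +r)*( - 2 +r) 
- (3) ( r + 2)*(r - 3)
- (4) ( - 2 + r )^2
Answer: 1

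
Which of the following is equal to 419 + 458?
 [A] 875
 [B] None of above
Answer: B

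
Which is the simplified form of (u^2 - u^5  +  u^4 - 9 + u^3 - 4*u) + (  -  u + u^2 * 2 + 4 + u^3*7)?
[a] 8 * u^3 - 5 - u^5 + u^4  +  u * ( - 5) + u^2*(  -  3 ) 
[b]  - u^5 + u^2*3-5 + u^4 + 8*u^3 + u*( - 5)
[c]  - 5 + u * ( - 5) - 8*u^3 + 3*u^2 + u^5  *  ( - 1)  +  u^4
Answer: b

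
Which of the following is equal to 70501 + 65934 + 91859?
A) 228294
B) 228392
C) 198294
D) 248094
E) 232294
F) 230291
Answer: A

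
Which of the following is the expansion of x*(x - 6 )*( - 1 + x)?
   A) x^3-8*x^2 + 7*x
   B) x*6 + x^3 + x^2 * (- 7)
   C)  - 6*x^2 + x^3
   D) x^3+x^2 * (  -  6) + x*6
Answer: B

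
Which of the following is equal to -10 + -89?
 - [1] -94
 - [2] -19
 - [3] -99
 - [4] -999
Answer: 3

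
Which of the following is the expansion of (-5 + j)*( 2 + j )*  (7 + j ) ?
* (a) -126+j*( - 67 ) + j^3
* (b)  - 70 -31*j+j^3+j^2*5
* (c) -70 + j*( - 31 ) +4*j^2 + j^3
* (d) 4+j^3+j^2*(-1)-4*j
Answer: c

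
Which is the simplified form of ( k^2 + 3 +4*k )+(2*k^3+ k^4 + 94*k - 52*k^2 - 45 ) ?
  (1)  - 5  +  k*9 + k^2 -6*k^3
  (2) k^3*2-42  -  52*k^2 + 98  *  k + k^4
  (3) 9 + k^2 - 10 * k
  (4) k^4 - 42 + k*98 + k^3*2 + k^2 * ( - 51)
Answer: 4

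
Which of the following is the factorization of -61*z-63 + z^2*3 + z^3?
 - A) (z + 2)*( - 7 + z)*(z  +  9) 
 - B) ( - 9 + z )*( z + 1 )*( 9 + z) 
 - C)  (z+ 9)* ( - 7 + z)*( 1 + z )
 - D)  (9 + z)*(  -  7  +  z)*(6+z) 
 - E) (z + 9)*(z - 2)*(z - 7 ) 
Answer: C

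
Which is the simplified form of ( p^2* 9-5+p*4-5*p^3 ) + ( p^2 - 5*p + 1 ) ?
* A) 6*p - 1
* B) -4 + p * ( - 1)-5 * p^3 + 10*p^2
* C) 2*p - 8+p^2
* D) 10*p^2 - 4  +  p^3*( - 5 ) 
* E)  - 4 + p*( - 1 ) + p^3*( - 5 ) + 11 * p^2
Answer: B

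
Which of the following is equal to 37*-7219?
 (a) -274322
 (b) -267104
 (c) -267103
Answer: c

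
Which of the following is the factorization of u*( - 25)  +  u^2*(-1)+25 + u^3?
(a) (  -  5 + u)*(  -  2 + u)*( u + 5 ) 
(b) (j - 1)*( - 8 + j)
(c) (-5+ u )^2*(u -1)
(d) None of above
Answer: d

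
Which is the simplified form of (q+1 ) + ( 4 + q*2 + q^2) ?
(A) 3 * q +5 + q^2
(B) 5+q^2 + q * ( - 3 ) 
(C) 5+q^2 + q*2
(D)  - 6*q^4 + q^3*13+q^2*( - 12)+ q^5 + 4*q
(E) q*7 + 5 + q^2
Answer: A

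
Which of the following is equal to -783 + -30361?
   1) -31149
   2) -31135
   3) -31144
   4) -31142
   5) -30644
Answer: 3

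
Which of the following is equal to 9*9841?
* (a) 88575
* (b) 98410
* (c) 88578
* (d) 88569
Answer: d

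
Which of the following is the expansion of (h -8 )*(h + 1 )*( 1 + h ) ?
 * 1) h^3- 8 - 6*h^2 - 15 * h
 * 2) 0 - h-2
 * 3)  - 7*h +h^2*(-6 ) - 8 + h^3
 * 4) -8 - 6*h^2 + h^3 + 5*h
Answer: 1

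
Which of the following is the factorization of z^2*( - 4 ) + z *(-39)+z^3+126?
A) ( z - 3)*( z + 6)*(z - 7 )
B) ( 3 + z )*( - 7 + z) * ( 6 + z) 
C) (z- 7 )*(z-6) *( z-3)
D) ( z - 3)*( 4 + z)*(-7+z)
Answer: A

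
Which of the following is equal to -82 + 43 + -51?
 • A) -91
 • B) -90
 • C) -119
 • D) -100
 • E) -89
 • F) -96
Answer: B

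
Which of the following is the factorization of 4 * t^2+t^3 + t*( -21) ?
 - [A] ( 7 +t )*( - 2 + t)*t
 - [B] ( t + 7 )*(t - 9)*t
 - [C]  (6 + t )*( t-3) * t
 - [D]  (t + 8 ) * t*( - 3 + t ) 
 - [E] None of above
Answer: E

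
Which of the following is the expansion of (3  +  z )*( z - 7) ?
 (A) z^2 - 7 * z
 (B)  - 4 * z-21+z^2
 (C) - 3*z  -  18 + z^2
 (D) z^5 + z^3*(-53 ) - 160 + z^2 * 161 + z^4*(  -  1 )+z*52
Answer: B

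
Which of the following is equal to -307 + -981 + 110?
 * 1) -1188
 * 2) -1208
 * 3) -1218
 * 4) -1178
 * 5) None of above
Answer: 4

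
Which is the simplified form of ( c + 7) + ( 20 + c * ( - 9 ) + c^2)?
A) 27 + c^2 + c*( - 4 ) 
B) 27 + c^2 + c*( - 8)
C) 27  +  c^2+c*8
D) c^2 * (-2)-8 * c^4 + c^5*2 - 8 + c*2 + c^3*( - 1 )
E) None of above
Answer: B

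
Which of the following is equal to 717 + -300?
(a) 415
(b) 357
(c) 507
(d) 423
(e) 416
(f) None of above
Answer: f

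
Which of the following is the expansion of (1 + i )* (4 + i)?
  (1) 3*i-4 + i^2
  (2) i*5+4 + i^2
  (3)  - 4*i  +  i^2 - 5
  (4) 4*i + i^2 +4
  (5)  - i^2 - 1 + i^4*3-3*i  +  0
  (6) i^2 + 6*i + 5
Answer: 2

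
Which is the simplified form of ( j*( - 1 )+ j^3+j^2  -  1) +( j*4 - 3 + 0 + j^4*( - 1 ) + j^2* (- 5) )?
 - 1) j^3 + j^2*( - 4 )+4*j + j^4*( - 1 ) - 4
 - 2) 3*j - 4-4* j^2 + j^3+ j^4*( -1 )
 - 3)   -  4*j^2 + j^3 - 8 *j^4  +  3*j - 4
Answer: 2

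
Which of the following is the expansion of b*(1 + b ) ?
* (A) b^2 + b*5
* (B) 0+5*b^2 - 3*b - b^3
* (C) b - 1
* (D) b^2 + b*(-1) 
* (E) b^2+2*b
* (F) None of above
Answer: F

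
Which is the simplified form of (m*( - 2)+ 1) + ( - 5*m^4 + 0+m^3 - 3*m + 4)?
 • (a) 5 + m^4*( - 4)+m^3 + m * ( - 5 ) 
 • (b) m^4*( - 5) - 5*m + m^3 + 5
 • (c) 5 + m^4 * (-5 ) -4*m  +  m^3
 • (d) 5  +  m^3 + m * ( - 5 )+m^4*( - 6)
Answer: b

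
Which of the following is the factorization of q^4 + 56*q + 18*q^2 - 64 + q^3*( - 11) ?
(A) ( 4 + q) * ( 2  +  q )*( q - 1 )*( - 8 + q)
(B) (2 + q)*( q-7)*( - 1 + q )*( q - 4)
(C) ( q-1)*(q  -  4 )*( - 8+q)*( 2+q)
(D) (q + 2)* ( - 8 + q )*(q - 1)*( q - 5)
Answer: C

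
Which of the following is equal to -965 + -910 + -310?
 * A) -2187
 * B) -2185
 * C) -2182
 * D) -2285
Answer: B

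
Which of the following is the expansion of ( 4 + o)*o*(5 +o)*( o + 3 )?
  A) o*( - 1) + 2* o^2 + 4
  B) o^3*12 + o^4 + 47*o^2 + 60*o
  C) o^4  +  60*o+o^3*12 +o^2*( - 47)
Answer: B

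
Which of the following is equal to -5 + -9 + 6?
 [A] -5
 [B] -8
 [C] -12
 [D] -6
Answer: B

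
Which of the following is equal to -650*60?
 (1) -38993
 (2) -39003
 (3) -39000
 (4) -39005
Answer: 3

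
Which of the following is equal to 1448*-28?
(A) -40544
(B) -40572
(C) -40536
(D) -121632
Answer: A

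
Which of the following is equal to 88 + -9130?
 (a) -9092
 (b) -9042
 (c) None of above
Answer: b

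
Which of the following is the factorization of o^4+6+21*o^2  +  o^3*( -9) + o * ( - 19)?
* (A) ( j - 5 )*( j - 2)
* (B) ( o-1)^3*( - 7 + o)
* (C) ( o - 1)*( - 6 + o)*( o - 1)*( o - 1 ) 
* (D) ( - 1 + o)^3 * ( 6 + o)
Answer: C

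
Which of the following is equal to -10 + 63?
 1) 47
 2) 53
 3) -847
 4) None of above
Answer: 2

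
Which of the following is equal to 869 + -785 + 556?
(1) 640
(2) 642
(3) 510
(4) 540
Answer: 1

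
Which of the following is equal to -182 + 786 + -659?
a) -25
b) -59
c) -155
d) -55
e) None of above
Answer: d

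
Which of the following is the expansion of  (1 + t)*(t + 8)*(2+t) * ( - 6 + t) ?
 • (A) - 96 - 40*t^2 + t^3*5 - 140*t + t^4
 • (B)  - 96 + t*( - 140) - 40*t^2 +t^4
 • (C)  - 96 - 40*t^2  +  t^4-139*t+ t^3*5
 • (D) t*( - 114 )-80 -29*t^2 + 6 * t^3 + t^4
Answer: A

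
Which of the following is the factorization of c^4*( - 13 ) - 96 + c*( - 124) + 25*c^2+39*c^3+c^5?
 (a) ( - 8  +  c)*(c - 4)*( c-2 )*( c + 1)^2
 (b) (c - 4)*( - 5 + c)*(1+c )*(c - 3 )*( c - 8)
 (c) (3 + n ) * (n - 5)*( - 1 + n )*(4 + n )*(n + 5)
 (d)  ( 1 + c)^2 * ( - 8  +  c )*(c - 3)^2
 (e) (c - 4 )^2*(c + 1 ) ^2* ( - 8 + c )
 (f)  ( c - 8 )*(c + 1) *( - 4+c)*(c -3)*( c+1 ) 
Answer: f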